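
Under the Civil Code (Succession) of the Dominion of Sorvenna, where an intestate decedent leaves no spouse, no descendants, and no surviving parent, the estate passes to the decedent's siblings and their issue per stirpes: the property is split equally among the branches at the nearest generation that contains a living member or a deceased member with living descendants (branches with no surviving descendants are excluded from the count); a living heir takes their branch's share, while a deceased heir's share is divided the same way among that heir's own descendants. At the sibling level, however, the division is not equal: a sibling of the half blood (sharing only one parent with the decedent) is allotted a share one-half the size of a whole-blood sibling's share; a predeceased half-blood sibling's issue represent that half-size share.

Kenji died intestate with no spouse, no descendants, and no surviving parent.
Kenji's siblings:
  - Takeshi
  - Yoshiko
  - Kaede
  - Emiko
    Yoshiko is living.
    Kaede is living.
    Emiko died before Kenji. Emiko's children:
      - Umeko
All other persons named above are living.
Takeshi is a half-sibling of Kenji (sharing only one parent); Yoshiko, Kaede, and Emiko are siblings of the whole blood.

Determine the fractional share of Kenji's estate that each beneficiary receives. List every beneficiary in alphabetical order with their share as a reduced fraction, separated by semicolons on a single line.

Kaede 2/7; Takeshi 1/7; Umeko 2/7; Yoshiko 2/7

No spouse, descendants, or parent survives, so the estate passes to Kenji's siblings per stirpes.
Half-blood siblings count for one-half the weight of whole-blood siblings at the initial division.
Dividing 1 in proportion to weights (total weight 7/2): Takeshi (weight 1/2) → 1/7; Yoshiko (weight 1) → 2/7; Kaede (weight 1) → 2/7; Emiko (weight 1) → 2/7.
Takeshi is living and takes 1/7.
Yoshiko is living and takes 2/7.
Kaede is living and takes 2/7.
Emiko predeceased; the 2/7 allotted to Emiko's branch passes to Emiko's issue by representation.
Umeko is the sole taker at this level and receives the full 2/7.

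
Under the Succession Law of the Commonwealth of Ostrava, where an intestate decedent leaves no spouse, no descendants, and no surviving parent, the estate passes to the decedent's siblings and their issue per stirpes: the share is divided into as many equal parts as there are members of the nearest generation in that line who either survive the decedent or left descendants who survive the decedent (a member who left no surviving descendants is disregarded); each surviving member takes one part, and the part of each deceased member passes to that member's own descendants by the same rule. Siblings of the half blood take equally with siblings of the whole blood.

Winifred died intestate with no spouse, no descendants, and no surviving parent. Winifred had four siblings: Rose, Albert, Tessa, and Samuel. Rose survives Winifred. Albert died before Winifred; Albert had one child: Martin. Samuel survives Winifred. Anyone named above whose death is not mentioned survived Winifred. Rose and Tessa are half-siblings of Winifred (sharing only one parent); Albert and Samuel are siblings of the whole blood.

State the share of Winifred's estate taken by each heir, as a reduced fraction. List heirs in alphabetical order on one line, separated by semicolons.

No spouse, descendants, or parent survives, so the estate passes to Winifred's siblings per stirpes.
Half-blood and whole-blood siblings take equally under the stated rule.
The estate is divided into 4 equal shares of 1/4 among Rose, Albert, Tessa, Samuel.
Rose is living and takes 1/4.
Albert predeceased; the 1/4 allotted to Albert's branch passes to Albert's issue by representation.
Martin is the sole taker at this level and receives the full 1/4.
Tessa is living and takes 1/4.
Samuel is living and takes 1/4.

Martin 1/4; Rose 1/4; Samuel 1/4; Tessa 1/4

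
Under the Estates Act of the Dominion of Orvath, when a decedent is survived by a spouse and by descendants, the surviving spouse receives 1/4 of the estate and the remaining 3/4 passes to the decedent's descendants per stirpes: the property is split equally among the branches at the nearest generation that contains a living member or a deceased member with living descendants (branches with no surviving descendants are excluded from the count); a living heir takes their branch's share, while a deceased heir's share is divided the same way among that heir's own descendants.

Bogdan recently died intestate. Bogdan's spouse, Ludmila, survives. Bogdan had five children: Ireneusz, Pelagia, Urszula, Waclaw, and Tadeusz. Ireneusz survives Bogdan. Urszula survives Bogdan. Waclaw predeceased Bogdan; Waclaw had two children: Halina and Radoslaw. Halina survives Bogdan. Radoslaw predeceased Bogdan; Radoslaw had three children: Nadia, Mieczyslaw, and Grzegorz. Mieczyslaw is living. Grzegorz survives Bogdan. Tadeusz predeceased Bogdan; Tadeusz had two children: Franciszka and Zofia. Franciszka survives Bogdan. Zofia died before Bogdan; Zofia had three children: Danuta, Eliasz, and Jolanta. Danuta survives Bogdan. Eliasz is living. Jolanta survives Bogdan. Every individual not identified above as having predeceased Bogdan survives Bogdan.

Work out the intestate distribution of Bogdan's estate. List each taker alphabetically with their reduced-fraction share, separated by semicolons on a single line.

Danuta 1/40; Eliasz 1/40; Franciszka 3/40; Grzegorz 1/40; Halina 3/40; Ireneusz 3/20; Jolanta 1/40; Ludmila 1/4; Mieczyslaw 1/40; Nadia 1/40; Pelagia 3/20; Urszula 3/20

Ludmila, as surviving spouse, takes 1/4.
The remaining 3/4 passes to Bogdan's descendants per stirpes.
The 3/4 is divided into 5 equal shares of 3/20 among Ireneusz, Pelagia, Urszula, Waclaw, Tadeusz.
Ireneusz is living and takes 3/20.
Pelagia is living and takes 3/20.
Urszula is living and takes 3/20.
Waclaw predeceased; the 3/20 allotted to Waclaw's branch passes to Waclaw's issue by representation.
The 3/20 is divided into 2 equal shares of 3/40 among Halina, Radoslaw.
Halina is living and takes 3/40.
Radoslaw predeceased; the 3/40 allotted to Radoslaw's branch passes to Radoslaw's issue by representation.
The 3/40 is divided into 3 equal shares of 1/40 among Nadia, Mieczyslaw, Grzegorz.
Nadia is living and takes 1/40.
Mieczyslaw is living and takes 1/40.
Grzegorz is living and takes 1/40.
Tadeusz predeceased; the 3/20 allotted to Tadeusz's branch passes to Tadeusz's issue by representation.
The 3/20 is divided into 2 equal shares of 3/40 among Franciszka, Zofia.
Franciszka is living and takes 3/40.
Zofia predeceased; the 3/40 allotted to Zofia's branch passes to Zofia's issue by representation.
The 3/40 is divided into 3 equal shares of 1/40 among Danuta, Eliasz, Jolanta.
Danuta is living and takes 1/40.
Eliasz is living and takes 1/40.
Jolanta is living and takes 1/40.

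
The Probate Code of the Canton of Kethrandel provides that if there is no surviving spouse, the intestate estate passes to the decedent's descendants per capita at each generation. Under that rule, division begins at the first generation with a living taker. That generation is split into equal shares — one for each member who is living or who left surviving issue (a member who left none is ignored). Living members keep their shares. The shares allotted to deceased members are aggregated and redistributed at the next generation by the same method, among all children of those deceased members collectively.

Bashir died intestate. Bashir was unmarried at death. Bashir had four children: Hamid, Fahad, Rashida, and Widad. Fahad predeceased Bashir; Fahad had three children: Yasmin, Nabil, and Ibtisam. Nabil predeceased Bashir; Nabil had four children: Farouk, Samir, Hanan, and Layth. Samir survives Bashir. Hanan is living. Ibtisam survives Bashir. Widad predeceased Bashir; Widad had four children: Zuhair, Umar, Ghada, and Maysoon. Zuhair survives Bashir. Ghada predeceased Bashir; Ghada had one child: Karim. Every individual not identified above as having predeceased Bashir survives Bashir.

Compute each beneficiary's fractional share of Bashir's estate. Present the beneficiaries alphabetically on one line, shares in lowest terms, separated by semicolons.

There is no surviving spouse, so the entire estate passes to Bashir's descendants per capita at each generation.
At generation 1 (Hamid, Fahad, Rashida, Widad) there are 4 shares of (1)/4 = 1/4 each.
Living: Hamid and Rashida — each takes 1/4.
Deceased: Fahad and Widad. Their combined 1/2 is pooled and carried to generation 2.
At generation 2 (Yasmin, Nabil, Ibtisam, Zuhair, Umar, Ghada, Maysoon) there are 7 shares of (1/2)/7 = 1/14 each.
Living: Yasmin, Ibtisam, Zuhair, Umar, and Maysoon — each takes 1/14.
Deceased: Nabil and Ghada. Their combined 1/7 is pooled and carried to generation 3.
At generation 3 (Farouk, Samir, Hanan, Layth, Karim) there are 5 shares of (1/7)/5 = 1/35 each.
Living: Farouk, Samir, Hanan, Layth, and Karim — each takes 1/35.

Farouk 1/35; Hamid 1/4; Hanan 1/35; Ibtisam 1/14; Karim 1/35; Layth 1/35; Maysoon 1/14; Rashida 1/4; Samir 1/35; Umar 1/14; Yasmin 1/14; Zuhair 1/14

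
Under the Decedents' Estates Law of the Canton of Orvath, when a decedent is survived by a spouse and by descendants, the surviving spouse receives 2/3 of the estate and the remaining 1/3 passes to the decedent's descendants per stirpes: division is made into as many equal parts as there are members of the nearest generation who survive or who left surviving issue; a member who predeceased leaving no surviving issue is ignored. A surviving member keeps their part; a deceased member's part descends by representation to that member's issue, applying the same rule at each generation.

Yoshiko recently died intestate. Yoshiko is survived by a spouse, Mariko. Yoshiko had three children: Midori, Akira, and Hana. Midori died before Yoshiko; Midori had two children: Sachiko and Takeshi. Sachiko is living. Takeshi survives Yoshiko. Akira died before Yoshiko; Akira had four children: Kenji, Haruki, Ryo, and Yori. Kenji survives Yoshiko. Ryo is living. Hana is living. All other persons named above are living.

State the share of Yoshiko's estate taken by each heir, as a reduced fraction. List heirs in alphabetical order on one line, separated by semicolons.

Hana 1/9; Haruki 1/36; Kenji 1/36; Mariko 2/3; Ryo 1/36; Sachiko 1/18; Takeshi 1/18; Yori 1/36

Mariko, as surviving spouse, takes 2/3.
The remaining 1/3 passes to Yoshiko's descendants per stirpes.
The 1/3 is divided into 3 equal shares of 1/9 among Midori, Akira, Hana.
Midori predeceased; the 1/9 allotted to Midori's branch passes to Midori's issue by representation.
The 1/9 is divided into 2 equal shares of 1/18 among Sachiko, Takeshi.
Sachiko is living and takes 1/18.
Takeshi is living and takes 1/18.
Akira predeceased; the 1/9 allotted to Akira's branch passes to Akira's issue by representation.
The 1/9 is divided into 4 equal shares of 1/36 among Kenji, Haruki, Ryo, Yori.
Kenji is living and takes 1/36.
Haruki is living and takes 1/36.
Ryo is living and takes 1/36.
Yori is living and takes 1/36.
Hana is living and takes 1/9.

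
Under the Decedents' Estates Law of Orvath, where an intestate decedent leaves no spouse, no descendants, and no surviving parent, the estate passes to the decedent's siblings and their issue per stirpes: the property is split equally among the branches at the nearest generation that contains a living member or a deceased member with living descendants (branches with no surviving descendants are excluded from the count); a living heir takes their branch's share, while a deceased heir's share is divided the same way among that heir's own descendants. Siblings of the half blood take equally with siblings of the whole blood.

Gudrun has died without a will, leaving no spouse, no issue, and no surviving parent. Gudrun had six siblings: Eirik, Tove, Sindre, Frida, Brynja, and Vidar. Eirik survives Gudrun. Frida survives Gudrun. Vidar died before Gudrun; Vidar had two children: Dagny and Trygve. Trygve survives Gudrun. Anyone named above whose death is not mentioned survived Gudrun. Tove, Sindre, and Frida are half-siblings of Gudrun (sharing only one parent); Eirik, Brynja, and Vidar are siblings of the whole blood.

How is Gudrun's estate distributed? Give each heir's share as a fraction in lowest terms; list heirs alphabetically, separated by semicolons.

No spouse, descendants, or parent survives, so the estate passes to Gudrun's siblings per stirpes.
Half-blood and whole-blood siblings take equally under the stated rule.
The estate is divided into 6 equal shares of 1/6 among Eirik, Tove, Sindre, Frida, Brynja, Vidar.
Eirik is living and takes 1/6.
Tove is living and takes 1/6.
Sindre is living and takes 1/6.
Frida is living and takes 1/6.
Brynja is living and takes 1/6.
Vidar predeceased; the 1/6 allotted to Vidar's branch passes to Vidar's issue by representation.
The 1/6 is divided into 2 equal shares of 1/12 among Dagny, Trygve.
Dagny is living and takes 1/12.
Trygve is living and takes 1/12.

Brynja 1/6; Dagny 1/12; Eirik 1/6; Frida 1/6; Sindre 1/6; Tove 1/6; Trygve 1/12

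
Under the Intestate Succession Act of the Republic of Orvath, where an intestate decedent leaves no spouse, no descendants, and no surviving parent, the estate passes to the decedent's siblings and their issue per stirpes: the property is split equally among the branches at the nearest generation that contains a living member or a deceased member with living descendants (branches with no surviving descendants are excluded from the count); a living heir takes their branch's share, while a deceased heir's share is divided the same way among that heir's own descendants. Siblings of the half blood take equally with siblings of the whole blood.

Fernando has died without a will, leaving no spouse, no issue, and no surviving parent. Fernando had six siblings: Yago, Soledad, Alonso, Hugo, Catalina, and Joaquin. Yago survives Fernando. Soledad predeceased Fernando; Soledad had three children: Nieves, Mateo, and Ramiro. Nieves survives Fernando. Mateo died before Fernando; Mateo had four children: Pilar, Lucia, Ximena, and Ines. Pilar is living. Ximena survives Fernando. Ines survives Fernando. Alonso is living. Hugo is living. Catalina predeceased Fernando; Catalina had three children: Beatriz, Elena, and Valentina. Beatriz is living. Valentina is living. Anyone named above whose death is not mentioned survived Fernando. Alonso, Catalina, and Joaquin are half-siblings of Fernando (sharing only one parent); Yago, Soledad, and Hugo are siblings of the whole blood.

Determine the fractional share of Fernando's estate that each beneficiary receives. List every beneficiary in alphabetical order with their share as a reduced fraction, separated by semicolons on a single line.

Alonso 1/6; Beatriz 1/18; Elena 1/18; Hugo 1/6; Ines 1/72; Joaquin 1/6; Lucia 1/72; Nieves 1/18; Pilar 1/72; Ramiro 1/18; Valentina 1/18; Ximena 1/72; Yago 1/6

No spouse, descendants, or parent survives, so the estate passes to Fernando's siblings per stirpes.
Half-blood and whole-blood siblings take equally under the stated rule.
The estate is divided into 6 equal shares of 1/6 among Yago, Soledad, Alonso, Hugo, Catalina, Joaquin.
Yago is living and takes 1/6.
Soledad predeceased; the 1/6 allotted to Soledad's branch passes to Soledad's issue by representation.
The 1/6 is divided into 3 equal shares of 1/18 among Nieves, Mateo, Ramiro.
Nieves is living and takes 1/18.
Mateo predeceased; the 1/18 allotted to Mateo's branch passes to Mateo's issue by representation.
The 1/18 is divided into 4 equal shares of 1/72 among Pilar, Lucia, Ximena, Ines.
Pilar is living and takes 1/72.
Lucia is living and takes 1/72.
Ximena is living and takes 1/72.
Ines is living and takes 1/72.
Ramiro is living and takes 1/18.
Alonso is living and takes 1/6.
Hugo is living and takes 1/6.
Catalina predeceased; the 1/6 allotted to Catalina's branch passes to Catalina's issue by representation.
The 1/6 is divided into 3 equal shares of 1/18 among Beatriz, Elena, Valentina.
Beatriz is living and takes 1/18.
Elena is living and takes 1/18.
Valentina is living and takes 1/18.
Joaquin is living and takes 1/6.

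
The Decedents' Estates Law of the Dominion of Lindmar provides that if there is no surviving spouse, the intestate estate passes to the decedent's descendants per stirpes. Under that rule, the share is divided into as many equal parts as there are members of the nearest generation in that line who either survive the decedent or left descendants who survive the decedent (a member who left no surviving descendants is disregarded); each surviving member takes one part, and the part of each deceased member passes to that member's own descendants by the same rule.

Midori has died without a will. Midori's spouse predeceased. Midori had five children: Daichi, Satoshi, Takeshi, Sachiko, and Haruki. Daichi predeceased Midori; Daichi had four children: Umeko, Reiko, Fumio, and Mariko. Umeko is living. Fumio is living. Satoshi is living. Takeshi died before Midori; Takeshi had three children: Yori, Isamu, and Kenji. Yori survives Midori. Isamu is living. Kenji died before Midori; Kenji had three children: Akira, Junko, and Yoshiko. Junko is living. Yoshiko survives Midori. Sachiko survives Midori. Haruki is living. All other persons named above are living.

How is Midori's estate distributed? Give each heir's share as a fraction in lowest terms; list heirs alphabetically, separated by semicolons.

Akira 1/45; Fumio 1/20; Haruki 1/5; Isamu 1/15; Junko 1/45; Mariko 1/20; Reiko 1/20; Sachiko 1/5; Satoshi 1/5; Umeko 1/20; Yori 1/15; Yoshiko 1/45

There is no surviving spouse, so the entire estate passes to Midori's descendants per stirpes.
The estate is divided into 5 equal shares of 1/5 among Daichi, Satoshi, Takeshi, Sachiko, Haruki.
Daichi predeceased; the 1/5 allotted to Daichi's branch passes to Daichi's issue by representation.
The 1/5 is divided into 4 equal shares of 1/20 among Umeko, Reiko, Fumio, Mariko.
Umeko is living and takes 1/20.
Reiko is living and takes 1/20.
Fumio is living and takes 1/20.
Mariko is living and takes 1/20.
Satoshi is living and takes 1/5.
Takeshi predeceased; the 1/5 allotted to Takeshi's branch passes to Takeshi's issue by representation.
The 1/5 is divided into 3 equal shares of 1/15 among Yori, Isamu, Kenji.
Yori is living and takes 1/15.
Isamu is living and takes 1/15.
Kenji predeceased; the 1/15 allotted to Kenji's branch passes to Kenji's issue by representation.
The 1/15 is divided into 3 equal shares of 1/45 among Akira, Junko, Yoshiko.
Akira is living and takes 1/45.
Junko is living and takes 1/45.
Yoshiko is living and takes 1/45.
Sachiko is living and takes 1/5.
Haruki is living and takes 1/5.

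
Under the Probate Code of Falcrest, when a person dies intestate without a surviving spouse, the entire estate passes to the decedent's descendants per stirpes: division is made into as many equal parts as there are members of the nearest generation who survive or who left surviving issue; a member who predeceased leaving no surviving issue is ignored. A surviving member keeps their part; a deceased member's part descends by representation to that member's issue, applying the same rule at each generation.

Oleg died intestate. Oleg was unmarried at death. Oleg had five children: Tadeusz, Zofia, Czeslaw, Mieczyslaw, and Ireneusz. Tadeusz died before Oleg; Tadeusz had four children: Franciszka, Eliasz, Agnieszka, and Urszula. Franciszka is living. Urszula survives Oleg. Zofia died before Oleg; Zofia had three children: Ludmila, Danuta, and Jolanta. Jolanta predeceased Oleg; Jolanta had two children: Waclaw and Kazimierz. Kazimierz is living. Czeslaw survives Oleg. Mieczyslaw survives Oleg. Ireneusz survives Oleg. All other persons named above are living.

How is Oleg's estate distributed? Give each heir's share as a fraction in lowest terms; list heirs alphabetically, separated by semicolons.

There is no surviving spouse, so the entire estate passes to Oleg's descendants per stirpes.
The estate is divided into 5 equal shares of 1/5 among Tadeusz, Zofia, Czeslaw, Mieczyslaw, Ireneusz.
Tadeusz predeceased; the 1/5 allotted to Tadeusz's branch passes to Tadeusz's issue by representation.
The 1/5 is divided into 4 equal shares of 1/20 among Franciszka, Eliasz, Agnieszka, Urszula.
Franciszka is living and takes 1/20.
Eliasz is living and takes 1/20.
Agnieszka is living and takes 1/20.
Urszula is living and takes 1/20.
Zofia predeceased; the 1/5 allotted to Zofia's branch passes to Zofia's issue by representation.
The 1/5 is divided into 3 equal shares of 1/15 among Ludmila, Danuta, Jolanta.
Ludmila is living and takes 1/15.
Danuta is living and takes 1/15.
Jolanta predeceased; the 1/15 allotted to Jolanta's branch passes to Jolanta's issue by representation.
The 1/15 is divided into 2 equal shares of 1/30 among Waclaw, Kazimierz.
Waclaw is living and takes 1/30.
Kazimierz is living and takes 1/30.
Czeslaw is living and takes 1/5.
Mieczyslaw is living and takes 1/5.
Ireneusz is living and takes 1/5.

Agnieszka 1/20; Czeslaw 1/5; Danuta 1/15; Eliasz 1/20; Franciszka 1/20; Ireneusz 1/5; Kazimierz 1/30; Ludmila 1/15; Mieczyslaw 1/5; Urszula 1/20; Waclaw 1/30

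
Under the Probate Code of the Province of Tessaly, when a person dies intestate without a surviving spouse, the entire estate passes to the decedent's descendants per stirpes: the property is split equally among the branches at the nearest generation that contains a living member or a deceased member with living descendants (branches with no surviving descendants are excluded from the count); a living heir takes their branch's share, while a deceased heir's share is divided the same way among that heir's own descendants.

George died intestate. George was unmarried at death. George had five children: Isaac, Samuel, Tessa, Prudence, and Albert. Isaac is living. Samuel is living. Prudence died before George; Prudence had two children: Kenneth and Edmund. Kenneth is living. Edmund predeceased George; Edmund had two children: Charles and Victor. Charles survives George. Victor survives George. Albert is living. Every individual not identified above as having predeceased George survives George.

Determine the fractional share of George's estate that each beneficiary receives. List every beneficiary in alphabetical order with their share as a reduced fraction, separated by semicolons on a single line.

Albert 1/5; Charles 1/20; Isaac 1/5; Kenneth 1/10; Samuel 1/5; Tessa 1/5; Victor 1/20

There is no surviving spouse, so the entire estate passes to George's descendants per stirpes.
The estate is divided into 5 equal shares of 1/5 among Isaac, Samuel, Tessa, Prudence, Albert.
Isaac is living and takes 1/5.
Samuel is living and takes 1/5.
Tessa is living and takes 1/5.
Prudence predeceased; the 1/5 allotted to Prudence's branch passes to Prudence's issue by representation.
The 1/5 is divided into 2 equal shares of 1/10 among Kenneth, Edmund.
Kenneth is living and takes 1/10.
Edmund predeceased; the 1/10 allotted to Edmund's branch passes to Edmund's issue by representation.
The 1/10 is divided into 2 equal shares of 1/20 among Charles, Victor.
Charles is living and takes 1/20.
Victor is living and takes 1/20.
Albert is living and takes 1/5.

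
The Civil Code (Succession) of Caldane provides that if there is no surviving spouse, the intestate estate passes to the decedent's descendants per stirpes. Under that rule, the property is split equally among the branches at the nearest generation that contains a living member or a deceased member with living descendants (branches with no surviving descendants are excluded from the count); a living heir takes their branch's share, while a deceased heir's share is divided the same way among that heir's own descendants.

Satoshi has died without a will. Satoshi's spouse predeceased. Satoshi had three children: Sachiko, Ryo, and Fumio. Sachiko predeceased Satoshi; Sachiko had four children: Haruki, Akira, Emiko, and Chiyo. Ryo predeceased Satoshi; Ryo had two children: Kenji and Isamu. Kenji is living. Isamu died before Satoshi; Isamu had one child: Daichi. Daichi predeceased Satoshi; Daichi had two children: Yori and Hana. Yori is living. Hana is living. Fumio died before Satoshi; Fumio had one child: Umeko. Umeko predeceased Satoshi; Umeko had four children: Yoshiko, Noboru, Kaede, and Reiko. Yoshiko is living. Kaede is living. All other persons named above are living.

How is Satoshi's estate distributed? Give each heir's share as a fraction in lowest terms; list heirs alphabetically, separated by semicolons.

There is no surviving spouse, so the entire estate passes to Satoshi's descendants per stirpes.
The estate is divided into 3 equal shares of 1/3 among Sachiko, Ryo, Fumio.
Sachiko predeceased; the 1/3 allotted to Sachiko's branch passes to Sachiko's issue by representation.
The 1/3 is divided into 4 equal shares of 1/12 among Haruki, Akira, Emiko, Chiyo.
Haruki is living and takes 1/12.
Akira is living and takes 1/12.
Emiko is living and takes 1/12.
Chiyo is living and takes 1/12.
Ryo predeceased; the 1/3 allotted to Ryo's branch passes to Ryo's issue by representation.
The 1/3 is divided into 2 equal shares of 1/6 among Kenji, Isamu.
Kenji is living and takes 1/6.
Isamu predeceased; the 1/6 allotted to Isamu's branch passes to Isamu's issue by representation.
Daichi's line is the sole branch at this level, so the full 1/6 passes to Daichi's issue by representation.
The 1/6 is divided into 2 equal shares of 1/12 among Yori, Hana.
Yori is living and takes 1/12.
Hana is living and takes 1/12.
Fumio predeceased; the 1/3 allotted to Fumio's branch passes to Fumio's issue by representation.
Umeko's line is the sole branch at this level, so the full 1/3 passes to Umeko's issue by representation.
The 1/3 is divided into 4 equal shares of 1/12 among Yoshiko, Noboru, Kaede, Reiko.
Yoshiko is living and takes 1/12.
Noboru is living and takes 1/12.
Kaede is living and takes 1/12.
Reiko is living and takes 1/12.

Akira 1/12; Chiyo 1/12; Emiko 1/12; Hana 1/12; Haruki 1/12; Kaede 1/12; Kenji 1/6; Noboru 1/12; Reiko 1/12; Yori 1/12; Yoshiko 1/12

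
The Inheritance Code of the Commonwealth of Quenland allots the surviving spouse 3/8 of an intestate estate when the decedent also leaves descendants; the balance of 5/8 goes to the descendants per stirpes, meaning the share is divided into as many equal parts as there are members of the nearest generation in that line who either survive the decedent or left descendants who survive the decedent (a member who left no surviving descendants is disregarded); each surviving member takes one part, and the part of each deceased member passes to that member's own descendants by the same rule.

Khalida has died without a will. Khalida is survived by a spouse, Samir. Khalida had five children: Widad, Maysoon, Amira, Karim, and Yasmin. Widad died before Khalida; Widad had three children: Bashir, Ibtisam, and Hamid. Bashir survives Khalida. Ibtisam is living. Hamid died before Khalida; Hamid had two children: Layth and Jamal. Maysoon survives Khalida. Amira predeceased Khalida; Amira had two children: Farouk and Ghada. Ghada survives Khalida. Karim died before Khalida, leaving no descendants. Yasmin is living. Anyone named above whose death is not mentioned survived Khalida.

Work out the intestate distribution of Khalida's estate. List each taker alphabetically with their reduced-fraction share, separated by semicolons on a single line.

Samir, as surviving spouse, takes 3/8.
The remaining 5/8 passes to Khalida's descendants per stirpes.
Karim left no surviving issue, so that branch lapses and is disregarded.
The 5/8 is divided into 4 equal shares of 5/32 among Widad, Maysoon, Amira, Yasmin.
Widad predeceased; the 5/32 allotted to Widad's branch passes to Widad's issue by representation.
The 5/32 is divided into 3 equal shares of 5/96 among Bashir, Ibtisam, Hamid.
Bashir is living and takes 5/96.
Ibtisam is living and takes 5/96.
Hamid predeceased; the 5/96 allotted to Hamid's branch passes to Hamid's issue by representation.
The 5/96 is divided into 2 equal shares of 5/192 among Layth, Jamal.
Layth is living and takes 5/192.
Jamal is living and takes 5/192.
Maysoon is living and takes 5/32.
Amira predeceased; the 5/32 allotted to Amira's branch passes to Amira's issue by representation.
The 5/32 is divided into 2 equal shares of 5/64 among Farouk, Ghada.
Farouk is living and takes 5/64.
Ghada is living and takes 5/64.
Yasmin is living and takes 5/32.

Bashir 5/96; Farouk 5/64; Ghada 5/64; Ibtisam 5/96; Jamal 5/192; Layth 5/192; Maysoon 5/32; Samir 3/8; Yasmin 5/32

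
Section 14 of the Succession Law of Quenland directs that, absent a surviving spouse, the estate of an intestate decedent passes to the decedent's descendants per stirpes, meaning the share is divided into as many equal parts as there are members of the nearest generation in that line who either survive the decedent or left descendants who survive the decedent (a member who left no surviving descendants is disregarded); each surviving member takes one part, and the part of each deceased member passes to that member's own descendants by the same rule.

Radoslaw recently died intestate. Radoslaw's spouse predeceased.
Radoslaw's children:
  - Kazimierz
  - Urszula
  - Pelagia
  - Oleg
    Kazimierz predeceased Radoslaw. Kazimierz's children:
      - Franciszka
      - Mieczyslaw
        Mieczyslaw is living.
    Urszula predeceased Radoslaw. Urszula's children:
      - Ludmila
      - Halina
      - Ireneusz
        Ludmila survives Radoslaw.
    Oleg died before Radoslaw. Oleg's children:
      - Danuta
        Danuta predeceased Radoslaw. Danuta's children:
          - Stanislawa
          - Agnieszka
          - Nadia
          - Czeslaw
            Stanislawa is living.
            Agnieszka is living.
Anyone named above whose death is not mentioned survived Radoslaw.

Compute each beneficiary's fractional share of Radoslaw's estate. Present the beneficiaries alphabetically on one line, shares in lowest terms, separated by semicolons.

Agnieszka 1/16; Czeslaw 1/16; Franciszka 1/8; Halina 1/12; Ireneusz 1/12; Ludmila 1/12; Mieczyslaw 1/8; Nadia 1/16; Pelagia 1/4; Stanislawa 1/16

There is no surviving spouse, so the entire estate passes to Radoslaw's descendants per stirpes.
The estate is divided into 4 equal shares of 1/4 among Kazimierz, Urszula, Pelagia, Oleg.
Kazimierz predeceased; the 1/4 allotted to Kazimierz's branch passes to Kazimierz's issue by representation.
The 1/4 is divided into 2 equal shares of 1/8 among Franciszka, Mieczyslaw.
Franciszka is living and takes 1/8.
Mieczyslaw is living and takes 1/8.
Urszula predeceased; the 1/4 allotted to Urszula's branch passes to Urszula's issue by representation.
The 1/4 is divided into 3 equal shares of 1/12 among Ludmila, Halina, Ireneusz.
Ludmila is living and takes 1/12.
Halina is living and takes 1/12.
Ireneusz is living and takes 1/12.
Pelagia is living and takes 1/4.
Oleg predeceased; the 1/4 allotted to Oleg's branch passes to Oleg's issue by representation.
Danuta's line is the sole branch at this level, so the full 1/4 passes to Danuta's issue by representation.
The 1/4 is divided into 4 equal shares of 1/16 among Stanislawa, Agnieszka, Nadia, Czeslaw.
Stanislawa is living and takes 1/16.
Agnieszka is living and takes 1/16.
Nadia is living and takes 1/16.
Czeslaw is living and takes 1/16.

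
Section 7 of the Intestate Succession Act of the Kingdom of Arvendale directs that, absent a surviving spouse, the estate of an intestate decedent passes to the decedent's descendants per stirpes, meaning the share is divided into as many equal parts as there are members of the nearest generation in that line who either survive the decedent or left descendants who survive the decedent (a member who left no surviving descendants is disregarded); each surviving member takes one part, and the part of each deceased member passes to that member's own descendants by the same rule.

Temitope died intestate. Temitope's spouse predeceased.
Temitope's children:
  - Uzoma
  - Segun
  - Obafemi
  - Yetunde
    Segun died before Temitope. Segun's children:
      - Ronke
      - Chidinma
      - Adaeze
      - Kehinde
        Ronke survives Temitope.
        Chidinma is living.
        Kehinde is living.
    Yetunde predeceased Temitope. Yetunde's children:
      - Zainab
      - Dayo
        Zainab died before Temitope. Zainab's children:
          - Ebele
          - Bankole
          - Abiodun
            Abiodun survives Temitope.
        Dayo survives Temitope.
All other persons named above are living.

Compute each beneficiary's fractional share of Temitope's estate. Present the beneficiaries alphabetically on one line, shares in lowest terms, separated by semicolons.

Abiodun 1/24; Adaeze 1/16; Bankole 1/24; Chidinma 1/16; Dayo 1/8; Ebele 1/24; Kehinde 1/16; Obafemi 1/4; Ronke 1/16; Uzoma 1/4

There is no surviving spouse, so the entire estate passes to Temitope's descendants per stirpes.
The estate is divided into 4 equal shares of 1/4 among Uzoma, Segun, Obafemi, Yetunde.
Uzoma is living and takes 1/4.
Segun predeceased; the 1/4 allotted to Segun's branch passes to Segun's issue by representation.
The 1/4 is divided into 4 equal shares of 1/16 among Ronke, Chidinma, Adaeze, Kehinde.
Ronke is living and takes 1/16.
Chidinma is living and takes 1/16.
Adaeze is living and takes 1/16.
Kehinde is living and takes 1/16.
Obafemi is living and takes 1/4.
Yetunde predeceased; the 1/4 allotted to Yetunde's branch passes to Yetunde's issue by representation.
The 1/4 is divided into 2 equal shares of 1/8 among Zainab, Dayo.
Zainab predeceased; the 1/8 allotted to Zainab's branch passes to Zainab's issue by representation.
The 1/8 is divided into 3 equal shares of 1/24 among Ebele, Bankole, Abiodun.
Ebele is living and takes 1/24.
Bankole is living and takes 1/24.
Abiodun is living and takes 1/24.
Dayo is living and takes 1/8.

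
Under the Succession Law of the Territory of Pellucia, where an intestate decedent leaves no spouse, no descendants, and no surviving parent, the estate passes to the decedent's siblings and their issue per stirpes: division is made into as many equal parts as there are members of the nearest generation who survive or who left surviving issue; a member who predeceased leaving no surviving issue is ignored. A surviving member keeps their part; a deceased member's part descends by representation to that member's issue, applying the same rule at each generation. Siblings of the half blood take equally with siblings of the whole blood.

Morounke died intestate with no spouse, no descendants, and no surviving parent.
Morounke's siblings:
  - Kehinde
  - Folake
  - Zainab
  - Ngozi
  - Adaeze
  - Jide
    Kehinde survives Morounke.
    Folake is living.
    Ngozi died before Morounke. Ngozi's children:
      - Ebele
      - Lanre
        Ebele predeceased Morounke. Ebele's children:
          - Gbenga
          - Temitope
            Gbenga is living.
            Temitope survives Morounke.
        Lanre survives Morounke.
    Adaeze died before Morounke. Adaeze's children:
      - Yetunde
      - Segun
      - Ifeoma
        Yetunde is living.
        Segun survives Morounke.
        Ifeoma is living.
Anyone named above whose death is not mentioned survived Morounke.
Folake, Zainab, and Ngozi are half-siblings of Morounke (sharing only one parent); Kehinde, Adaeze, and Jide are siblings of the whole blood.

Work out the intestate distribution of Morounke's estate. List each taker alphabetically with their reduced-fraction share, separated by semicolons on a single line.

Folake 1/6; Gbenga 1/24; Ifeoma 1/18; Jide 1/6; Kehinde 1/6; Lanre 1/12; Segun 1/18; Temitope 1/24; Yetunde 1/18; Zainab 1/6

No spouse, descendants, or parent survives, so the estate passes to Morounke's siblings per stirpes.
Half-blood and whole-blood siblings take equally under the stated rule.
The estate is divided into 6 equal shares of 1/6 among Kehinde, Folake, Zainab, Ngozi, Adaeze, Jide.
Kehinde is living and takes 1/6.
Folake is living and takes 1/6.
Zainab is living and takes 1/6.
Ngozi predeceased; the 1/6 allotted to Ngozi's branch passes to Ngozi's issue by representation.
The 1/6 is divided into 2 equal shares of 1/12 among Ebele, Lanre.
Ebele predeceased; the 1/12 allotted to Ebele's branch passes to Ebele's issue by representation.
The 1/12 is divided into 2 equal shares of 1/24 among Gbenga, Temitope.
Gbenga is living and takes 1/24.
Temitope is living and takes 1/24.
Lanre is living and takes 1/12.
Adaeze predeceased; the 1/6 allotted to Adaeze's branch passes to Adaeze's issue by representation.
The 1/6 is divided into 3 equal shares of 1/18 among Yetunde, Segun, Ifeoma.
Yetunde is living and takes 1/18.
Segun is living and takes 1/18.
Ifeoma is living and takes 1/18.
Jide is living and takes 1/6.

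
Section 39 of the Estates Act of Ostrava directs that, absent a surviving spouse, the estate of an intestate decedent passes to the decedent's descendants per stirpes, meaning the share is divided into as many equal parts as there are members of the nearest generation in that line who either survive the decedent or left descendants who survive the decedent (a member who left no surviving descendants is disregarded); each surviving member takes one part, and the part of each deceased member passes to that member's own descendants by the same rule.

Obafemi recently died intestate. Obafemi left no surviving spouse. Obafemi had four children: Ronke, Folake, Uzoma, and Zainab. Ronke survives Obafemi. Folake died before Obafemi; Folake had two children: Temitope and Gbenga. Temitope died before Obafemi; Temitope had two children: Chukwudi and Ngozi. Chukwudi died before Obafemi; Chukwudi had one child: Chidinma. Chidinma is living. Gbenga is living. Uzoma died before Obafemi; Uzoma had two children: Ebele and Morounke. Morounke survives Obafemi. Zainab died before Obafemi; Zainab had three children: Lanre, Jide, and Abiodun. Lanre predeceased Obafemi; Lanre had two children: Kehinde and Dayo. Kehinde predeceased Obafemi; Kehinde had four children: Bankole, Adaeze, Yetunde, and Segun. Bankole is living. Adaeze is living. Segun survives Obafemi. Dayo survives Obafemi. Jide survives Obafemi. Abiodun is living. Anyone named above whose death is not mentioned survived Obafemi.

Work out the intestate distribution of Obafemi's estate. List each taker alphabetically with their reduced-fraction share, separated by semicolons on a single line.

Abiodun 1/12; Adaeze 1/96; Bankole 1/96; Chidinma 1/16; Dayo 1/24; Ebele 1/8; Gbenga 1/8; Jide 1/12; Morounke 1/8; Ngozi 1/16; Ronke 1/4; Segun 1/96; Yetunde 1/96

There is no surviving spouse, so the entire estate passes to Obafemi's descendants per stirpes.
The estate is divided into 4 equal shares of 1/4 among Ronke, Folake, Uzoma, Zainab.
Ronke is living and takes 1/4.
Folake predeceased; the 1/4 allotted to Folake's branch passes to Folake's issue by representation.
The 1/4 is divided into 2 equal shares of 1/8 among Temitope, Gbenga.
Temitope predeceased; the 1/8 allotted to Temitope's branch passes to Temitope's issue by representation.
The 1/8 is divided into 2 equal shares of 1/16 among Chukwudi, Ngozi.
Chukwudi predeceased; the 1/16 allotted to Chukwudi's branch passes to Chukwudi's issue by representation.
Chidinma is the sole taker at this level and receives the full 1/16.
Ngozi is living and takes 1/16.
Gbenga is living and takes 1/8.
Uzoma predeceased; the 1/4 allotted to Uzoma's branch passes to Uzoma's issue by representation.
The 1/4 is divided into 2 equal shares of 1/8 among Ebele, Morounke.
Ebele is living and takes 1/8.
Morounke is living and takes 1/8.
Zainab predeceased; the 1/4 allotted to Zainab's branch passes to Zainab's issue by representation.
The 1/4 is divided into 3 equal shares of 1/12 among Lanre, Jide, Abiodun.
Lanre predeceased; the 1/12 allotted to Lanre's branch passes to Lanre's issue by representation.
The 1/12 is divided into 2 equal shares of 1/24 among Kehinde, Dayo.
Kehinde predeceased; the 1/24 allotted to Kehinde's branch passes to Kehinde's issue by representation.
The 1/24 is divided into 4 equal shares of 1/96 among Bankole, Adaeze, Yetunde, Segun.
Bankole is living and takes 1/96.
Adaeze is living and takes 1/96.
Yetunde is living and takes 1/96.
Segun is living and takes 1/96.
Dayo is living and takes 1/24.
Jide is living and takes 1/12.
Abiodun is living and takes 1/12.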